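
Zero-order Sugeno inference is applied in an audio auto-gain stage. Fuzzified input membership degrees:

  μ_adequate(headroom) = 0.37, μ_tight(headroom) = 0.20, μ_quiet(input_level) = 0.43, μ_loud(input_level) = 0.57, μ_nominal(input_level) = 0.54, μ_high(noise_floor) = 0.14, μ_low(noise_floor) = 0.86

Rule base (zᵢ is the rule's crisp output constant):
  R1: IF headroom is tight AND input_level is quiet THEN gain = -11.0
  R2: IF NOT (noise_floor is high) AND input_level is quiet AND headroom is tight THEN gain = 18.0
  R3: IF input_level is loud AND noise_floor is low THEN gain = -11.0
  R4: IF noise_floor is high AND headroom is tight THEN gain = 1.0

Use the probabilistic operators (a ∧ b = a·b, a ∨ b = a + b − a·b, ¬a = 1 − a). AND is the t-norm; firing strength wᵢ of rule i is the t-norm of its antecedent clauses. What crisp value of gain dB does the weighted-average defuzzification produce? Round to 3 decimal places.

R1 (z=-11.0): tight=0.20, quiet=0.43; AND[a·b] → w = 0.0860
R2 (z=18.0): ¬high=1−0.14=0.86, quiet=0.43, tight=0.20; AND[a·b] → w = 0.0740
R3 (z=-11.0): loud=0.57, low=0.86; AND[a·b] → w = 0.4902
R4 (z=1.0): high=0.14, tight=0.20; AND[a·b] → w = 0.0280
Weighted average = (0.0860·-11.0 + 0.0740·18.0 + 0.4902·-11.0 + 0.0280·1.0) / (0.0860 + 0.0740 + 0.4902 + 0.0280)
  = -4.9789 / 0.6782 = -7.342

-7.342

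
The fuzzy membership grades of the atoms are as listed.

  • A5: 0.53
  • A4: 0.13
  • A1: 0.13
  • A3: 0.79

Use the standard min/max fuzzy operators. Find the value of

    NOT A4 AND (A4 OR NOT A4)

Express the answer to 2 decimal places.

NOT A4 = 1 − 0.13 = 0.87
NOT A4 = 1 − 0.13 = 0.87
A4 OR NOT A4 = max(a, b) on (0.13, 0.87) = 0.87
NOT A4 AND (A4 OR NOT A4) = min(a, b) on (0.87, 0.87) = 0.87

0.87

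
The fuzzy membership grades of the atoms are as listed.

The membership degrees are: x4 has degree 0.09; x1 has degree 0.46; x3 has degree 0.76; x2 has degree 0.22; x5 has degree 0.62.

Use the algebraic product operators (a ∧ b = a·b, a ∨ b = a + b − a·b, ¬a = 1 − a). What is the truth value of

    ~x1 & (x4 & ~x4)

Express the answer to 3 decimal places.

~x1 = 1 − 0.4600 = 0.5400
~x4 = 1 − 0.0900 = 0.9100
x4 & ~x4 = a·b on (0.0900, 0.9100) = 0.0819
~x1 & (x4 & ~x4) = a·b on (0.5400, 0.0819) = 0.0442

0.044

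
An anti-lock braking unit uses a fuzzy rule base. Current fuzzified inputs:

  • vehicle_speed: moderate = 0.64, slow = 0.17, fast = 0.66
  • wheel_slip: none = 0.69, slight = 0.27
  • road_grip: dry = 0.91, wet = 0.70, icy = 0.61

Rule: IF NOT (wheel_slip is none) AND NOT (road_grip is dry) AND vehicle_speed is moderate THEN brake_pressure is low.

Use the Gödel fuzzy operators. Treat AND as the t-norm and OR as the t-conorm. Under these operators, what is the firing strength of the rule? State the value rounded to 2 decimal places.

firing strength: ¬none=1−0.69=0.31, ¬dry=1−0.91=0.09, moderate=0.64; AND[min(a, b)] → w = 0.09

0.09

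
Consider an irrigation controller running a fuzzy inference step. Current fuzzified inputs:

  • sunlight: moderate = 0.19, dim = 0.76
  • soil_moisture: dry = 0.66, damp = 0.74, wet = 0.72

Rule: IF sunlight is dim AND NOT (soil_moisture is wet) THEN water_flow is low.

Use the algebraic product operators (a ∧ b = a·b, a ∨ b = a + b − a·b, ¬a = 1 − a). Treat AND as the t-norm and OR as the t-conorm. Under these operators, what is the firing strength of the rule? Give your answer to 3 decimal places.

firing strength: dim=0.76, ¬wet=1−0.72=0.28; AND[a·b] → w = 0.2128

0.213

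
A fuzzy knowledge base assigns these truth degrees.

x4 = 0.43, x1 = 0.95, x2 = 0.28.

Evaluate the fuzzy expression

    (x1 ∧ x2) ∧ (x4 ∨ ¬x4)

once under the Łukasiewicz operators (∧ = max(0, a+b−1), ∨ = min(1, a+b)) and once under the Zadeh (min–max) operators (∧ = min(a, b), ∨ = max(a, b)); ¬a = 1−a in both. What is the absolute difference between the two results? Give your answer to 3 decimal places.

Under Łukasiewicz:
  x1 ∧ x2 = max(0, a+b−1) on (0.95, 0.28) = 0.23
  ¬x4 = 1 − 0.43 = 0.57
  x4 ∨ ¬x4 = min(1, a+b) on (0.43, 0.57) = 1.00
  (x1 ∧ x2) ∧ (x4 ∨ ¬x4) = max(0, a+b−1) on (0.23, 1.00) = 0.23
  → value = 0.2300
Under Zadeh (min–max):
  x1 ∧ x2 = min(a, b) on (0.95, 0.28) = 0.28
  ¬x4 = 1 − 0.43 = 0.57
  x4 ∨ ¬x4 = max(a, b) on (0.43, 0.57) = 0.57
  (x1 ∧ x2) ∧ (x4 ∨ ¬x4) = min(a, b) on (0.28, 0.57) = 0.28
  → value = 0.2800
|0.2300 − 0.2800| = 0.050

0.050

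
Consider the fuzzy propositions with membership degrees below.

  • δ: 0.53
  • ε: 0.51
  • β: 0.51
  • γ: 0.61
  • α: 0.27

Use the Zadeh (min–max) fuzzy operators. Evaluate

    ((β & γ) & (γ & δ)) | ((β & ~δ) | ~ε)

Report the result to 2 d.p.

β & γ = min(a, b) on (0.51, 0.61) = 0.51
γ & δ = min(a, b) on (0.61, 0.53) = 0.53
(β & γ) & (γ & δ) = min(a, b) on (0.51, 0.53) = 0.51
~δ = 1 − 0.53 = 0.47
β & ~δ = min(a, b) on (0.51, 0.47) = 0.47
~ε = 1 − 0.51 = 0.49
(β & ~δ) | ~ε = max(a, b) on (0.47, 0.49) = 0.49
((β & γ) & (γ & δ)) | ((β & ~δ) | ~ε) = max(a, b) on (0.51, 0.49) = 0.51

0.51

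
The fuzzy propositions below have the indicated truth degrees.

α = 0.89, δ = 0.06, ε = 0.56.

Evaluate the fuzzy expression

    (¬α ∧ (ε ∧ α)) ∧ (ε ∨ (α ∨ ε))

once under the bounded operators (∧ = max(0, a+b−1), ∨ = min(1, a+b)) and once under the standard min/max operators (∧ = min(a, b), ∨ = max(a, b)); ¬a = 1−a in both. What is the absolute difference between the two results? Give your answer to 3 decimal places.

0.110

Under bounded:
  ¬α = 1 − 0.89 = 0.11
  ε ∧ α = max(0, a+b−1) on (0.56, 0.89) = 0.45
  ¬α ∧ (ε ∧ α) = max(0, a+b−1) on (0.11, 0.45) = 0.00
  α ∨ ε = min(1, a+b) on (0.89, 0.56) = 1.00
  ε ∨ (α ∨ ε) = min(1, a+b) on (0.56, 1.00) = 1.00
  (¬α ∧ (ε ∧ α)) ∧ (ε ∨ (α ∨ ε)) = max(0, a+b−1) on (0.00, 1.00) = 0.00
  → value = 0.0000
Under standard min/max:
  ¬α = 1 − 0.89 = 0.11
  ε ∧ α = min(a, b) on (0.56, 0.89) = 0.56
  ¬α ∧ (ε ∧ α) = min(a, b) on (0.11, 0.56) = 0.11
  α ∨ ε = max(a, b) on (0.89, 0.56) = 0.89
  ε ∨ (α ∨ ε) = max(a, b) on (0.56, 0.89) = 0.89
  (¬α ∧ (ε ∧ α)) ∧ (ε ∨ (α ∨ ε)) = min(a, b) on (0.11, 0.89) = 0.11
  → value = 0.1100
|0.0000 − 0.1100| = 0.110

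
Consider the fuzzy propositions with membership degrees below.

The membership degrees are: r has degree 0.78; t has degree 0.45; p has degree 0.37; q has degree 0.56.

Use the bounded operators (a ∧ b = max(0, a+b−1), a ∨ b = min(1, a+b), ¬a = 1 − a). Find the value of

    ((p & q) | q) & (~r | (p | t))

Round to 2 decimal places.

p & q = max(0, a+b−1) on (0.37, 0.56) = 0.00
(p & q) | q = min(1, a+b) on (0.00, 0.56) = 0.56
~r = 1 − 0.78 = 0.22
p | t = min(1, a+b) on (0.37, 0.45) = 0.82
~r | (p | t) = min(1, a+b) on (0.22, 0.82) = 1.00
((p & q) | q) & (~r | (p | t)) = max(0, a+b−1) on (0.56, 1.00) = 0.56

0.56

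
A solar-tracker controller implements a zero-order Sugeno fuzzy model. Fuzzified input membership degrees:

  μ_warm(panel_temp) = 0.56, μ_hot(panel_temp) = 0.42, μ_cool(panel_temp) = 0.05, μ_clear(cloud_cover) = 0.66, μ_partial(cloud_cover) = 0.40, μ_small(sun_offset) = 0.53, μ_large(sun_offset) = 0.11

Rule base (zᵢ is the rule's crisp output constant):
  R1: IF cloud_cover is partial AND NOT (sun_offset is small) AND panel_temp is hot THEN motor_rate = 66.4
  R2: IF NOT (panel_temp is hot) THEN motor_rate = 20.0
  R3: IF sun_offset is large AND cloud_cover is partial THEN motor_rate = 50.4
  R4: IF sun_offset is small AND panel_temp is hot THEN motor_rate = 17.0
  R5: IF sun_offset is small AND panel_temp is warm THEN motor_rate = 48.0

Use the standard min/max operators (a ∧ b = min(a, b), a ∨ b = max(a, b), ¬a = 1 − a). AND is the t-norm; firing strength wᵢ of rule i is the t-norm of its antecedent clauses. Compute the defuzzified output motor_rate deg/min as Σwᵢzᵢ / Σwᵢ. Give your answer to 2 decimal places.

37.39

R1 (z=66.4): partial=0.40, ¬small=1−0.53=0.47, hot=0.42; AND[min(a, b)] → w = 0.40
R2 (z=20.0): ¬hot=1−0.42=0.58 → w = 0.58
R3 (z=50.4): large=0.11, partial=0.40; AND[min(a, b)] → w = 0.11
R4 (z=17.0): small=0.53, hot=0.42; AND[min(a, b)] → w = 0.42
R5 (z=48.0): small=0.53, warm=0.56; AND[min(a, b)] → w = 0.53
Weighted average = (0.40·66.4 + 0.58·20.0 + 0.11·50.4 + 0.42·17.0 + 0.53·48.0) / (0.40 + 0.58 + 0.11 + 0.42 + 0.53)
  = 76.2840 / 2.0400 = 37.39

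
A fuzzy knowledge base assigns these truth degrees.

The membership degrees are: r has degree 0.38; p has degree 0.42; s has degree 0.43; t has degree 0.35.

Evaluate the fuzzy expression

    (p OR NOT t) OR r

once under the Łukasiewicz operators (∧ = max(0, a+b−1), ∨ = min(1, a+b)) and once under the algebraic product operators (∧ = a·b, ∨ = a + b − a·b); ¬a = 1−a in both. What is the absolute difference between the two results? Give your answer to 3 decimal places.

Under Łukasiewicz:
  NOT t = 1 − 0.35 = 0.65
  p OR NOT t = min(1, a+b) on (0.42, 0.65) = 1.00
  (p OR NOT t) OR r = min(1, a+b) on (1.00, 0.38) = 1.00
  → value = 1.0000
Under algebraic product:
  NOT t = 1 − 0.3500 = 0.6500
  p OR NOT t = a + b − a·b on (0.4200, 0.6500) = 0.7970
  (p OR NOT t) OR r = a + b − a·b on (0.7970, 0.3800) = 0.8741
  → value = 0.8741
|1.0000 − 0.8741| = 0.126

0.126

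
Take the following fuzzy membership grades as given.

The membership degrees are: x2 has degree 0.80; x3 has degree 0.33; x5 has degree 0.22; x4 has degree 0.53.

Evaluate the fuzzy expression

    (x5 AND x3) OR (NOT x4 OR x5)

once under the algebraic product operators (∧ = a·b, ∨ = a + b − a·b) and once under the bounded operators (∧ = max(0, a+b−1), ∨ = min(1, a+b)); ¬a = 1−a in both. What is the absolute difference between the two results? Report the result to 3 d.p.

Under algebraic product:
  x5 AND x3 = a·b on (0.2200, 0.3300) = 0.0726
  NOT x4 = 1 − 0.5300 = 0.4700
  NOT x4 OR x5 = a + b − a·b on (0.4700, 0.2200) = 0.5866
  (x5 AND x3) OR (NOT x4 OR x5) = a + b − a·b on (0.0726, 0.5866) = 0.6166
  → value = 0.6166
Under bounded:
  x5 AND x3 = max(0, a+b−1) on (0.22, 0.33) = 0.00
  NOT x4 = 1 − 0.53 = 0.47
  NOT x4 OR x5 = min(1, a+b) on (0.47, 0.22) = 0.69
  (x5 AND x3) OR (NOT x4 OR x5) = min(1, a+b) on (0.00, 0.69) = 0.69
  → value = 0.6900
|0.6166 − 0.6900| = 0.073

0.073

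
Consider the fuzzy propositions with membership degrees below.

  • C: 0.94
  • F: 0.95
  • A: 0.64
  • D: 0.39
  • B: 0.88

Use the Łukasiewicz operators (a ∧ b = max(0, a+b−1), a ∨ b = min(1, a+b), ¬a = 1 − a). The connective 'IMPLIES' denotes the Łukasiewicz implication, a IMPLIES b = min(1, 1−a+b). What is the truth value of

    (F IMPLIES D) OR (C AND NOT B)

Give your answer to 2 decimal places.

F IMPLIES D  [Łukasiewicz: min(1, 1−a+b)] with a=0.95, b=0.39 → 0.44
NOT B = 1 − 0.88 = 0.12
C AND NOT B = max(0, a+b−1) on (0.94, 0.12) = 0.06
(F IMPLIES D) OR (C AND NOT B) = min(1, a+b) on (0.44, 0.06) = 0.50

0.50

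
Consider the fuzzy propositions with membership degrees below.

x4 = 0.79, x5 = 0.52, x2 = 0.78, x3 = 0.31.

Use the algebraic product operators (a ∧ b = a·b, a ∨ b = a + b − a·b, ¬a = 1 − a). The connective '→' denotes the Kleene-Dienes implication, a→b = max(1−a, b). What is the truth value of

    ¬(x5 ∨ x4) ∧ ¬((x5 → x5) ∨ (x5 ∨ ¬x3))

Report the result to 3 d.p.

x5 ∨ x4 = a + b − a·b on (0.5200, 0.7900) = 0.8992
¬(x5 ∨ x4) = 1 − 0.8992 = 0.1008
x5 → x5  [Kleene-Dienes: max(1−a, b)] with a=0.5200, b=0.5200 → 0.5200
¬x3 = 1 − 0.3100 = 0.6900
x5 ∨ ¬x3 = a + b − a·b on (0.5200, 0.6900) = 0.8512
(x5 → x5) ∨ (x5 ∨ ¬x3) = a + b − a·b on (0.5200, 0.8512) = 0.9286
¬((x5 → x5) ∨ (x5 ∨ ¬x3)) = 1 − 0.9286 = 0.0714
¬(x5 ∨ x4) ∧ ¬((x5 → x5) ∨ (x5 ∨ ¬x3)) = a·b on (0.1008, 0.0714) = 0.0072

0.007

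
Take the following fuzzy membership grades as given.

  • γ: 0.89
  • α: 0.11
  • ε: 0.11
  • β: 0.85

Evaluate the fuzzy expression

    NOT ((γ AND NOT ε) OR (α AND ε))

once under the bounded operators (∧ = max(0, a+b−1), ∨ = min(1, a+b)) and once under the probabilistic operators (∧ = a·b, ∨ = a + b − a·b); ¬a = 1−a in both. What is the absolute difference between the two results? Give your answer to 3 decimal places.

Under bounded:
  NOT ε = 1 − 0.11 = 0.89
  γ AND NOT ε = max(0, a+b−1) on (0.89, 0.89) = 0.78
  α AND ε = max(0, a+b−1) on (0.11, 0.11) = 0.00
  (γ AND NOT ε) OR (α AND ε) = min(1, a+b) on (0.78, 0.00) = 0.78
  NOT ((γ AND NOT ε) OR (α AND ε)) = 1 − 0.78 = 0.22
  → value = 0.2200
Under probabilistic:
  NOT ε = 1 − 0.1100 = 0.8900
  γ AND NOT ε = a·b on (0.8900, 0.8900) = 0.7921
  α AND ε = a·b on (0.1100, 0.1100) = 0.0121
  (γ AND NOT ε) OR (α AND ε) = a + b − a·b on (0.7921, 0.0121) = 0.7946
  NOT ((γ AND NOT ε) OR (α AND ε)) = 1 − 0.7946 = 0.2054
  → value = 0.2054
|0.2200 − 0.2054| = 0.015

0.015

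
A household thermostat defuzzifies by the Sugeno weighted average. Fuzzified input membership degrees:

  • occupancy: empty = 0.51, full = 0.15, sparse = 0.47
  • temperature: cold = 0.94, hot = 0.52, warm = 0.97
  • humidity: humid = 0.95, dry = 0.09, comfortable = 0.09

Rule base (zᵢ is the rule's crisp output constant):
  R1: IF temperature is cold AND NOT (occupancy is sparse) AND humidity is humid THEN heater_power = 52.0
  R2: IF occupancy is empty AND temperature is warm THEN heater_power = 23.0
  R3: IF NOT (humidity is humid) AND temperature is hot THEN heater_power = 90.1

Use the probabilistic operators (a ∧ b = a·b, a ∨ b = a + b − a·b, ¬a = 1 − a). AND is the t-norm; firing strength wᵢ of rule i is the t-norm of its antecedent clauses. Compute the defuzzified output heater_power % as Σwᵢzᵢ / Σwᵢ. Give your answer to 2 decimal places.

38.56

R1 (z=52.0): cold=0.94, ¬sparse=1−0.47=0.53, humid=0.95; AND[a·b] → w = 0.4733
R2 (z=23.0): empty=0.51, warm=0.97; AND[a·b] → w = 0.4947
R3 (z=90.1): ¬humid=1−0.95=0.05, hot=0.52; AND[a·b] → w = 0.0260
Weighted average = (0.4733·52.0 + 0.4947·23.0 + 0.0260·90.1) / (0.4733 + 0.4947 + 0.0260)
  = 38.3318 / 0.9940 = 38.56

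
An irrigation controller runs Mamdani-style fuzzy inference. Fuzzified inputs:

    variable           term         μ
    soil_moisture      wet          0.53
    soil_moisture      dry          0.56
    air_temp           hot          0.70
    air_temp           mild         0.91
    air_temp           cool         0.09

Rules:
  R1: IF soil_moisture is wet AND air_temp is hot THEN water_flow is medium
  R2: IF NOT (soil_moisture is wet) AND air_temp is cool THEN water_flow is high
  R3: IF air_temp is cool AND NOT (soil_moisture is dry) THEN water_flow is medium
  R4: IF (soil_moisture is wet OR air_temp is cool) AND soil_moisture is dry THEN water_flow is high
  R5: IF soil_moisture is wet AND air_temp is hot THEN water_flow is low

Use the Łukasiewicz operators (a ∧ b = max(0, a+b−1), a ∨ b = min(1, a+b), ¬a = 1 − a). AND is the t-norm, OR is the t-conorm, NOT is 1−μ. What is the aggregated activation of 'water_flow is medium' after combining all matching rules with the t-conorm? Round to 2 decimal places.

R1: wet=0.53, hot=0.70; AND[max(0, a+b−1)] → w = 0.23
R2: ¬wet=1−0.53=0.47, cool=0.09; AND[max(0, a+b−1)] → w = 0.00
R3: cool=0.09, ¬dry=1−0.56=0.44; AND[max(0, a+b−1)] → w = 0.00
R4: (wet=0.53 OR cool=0.09) = 0.62; AND[max(0, a+b−1)] with dry=0.56 → w = 0.18
R5: wet=0.53, hot=0.70; AND[max(0, a+b−1)] → w = 0.23
Rules with consequent 'medium': {R1, R3} → strengths 0.23, 0.00
Aggregate via t-conorm [min(1, a+b)]: 0.23

0.23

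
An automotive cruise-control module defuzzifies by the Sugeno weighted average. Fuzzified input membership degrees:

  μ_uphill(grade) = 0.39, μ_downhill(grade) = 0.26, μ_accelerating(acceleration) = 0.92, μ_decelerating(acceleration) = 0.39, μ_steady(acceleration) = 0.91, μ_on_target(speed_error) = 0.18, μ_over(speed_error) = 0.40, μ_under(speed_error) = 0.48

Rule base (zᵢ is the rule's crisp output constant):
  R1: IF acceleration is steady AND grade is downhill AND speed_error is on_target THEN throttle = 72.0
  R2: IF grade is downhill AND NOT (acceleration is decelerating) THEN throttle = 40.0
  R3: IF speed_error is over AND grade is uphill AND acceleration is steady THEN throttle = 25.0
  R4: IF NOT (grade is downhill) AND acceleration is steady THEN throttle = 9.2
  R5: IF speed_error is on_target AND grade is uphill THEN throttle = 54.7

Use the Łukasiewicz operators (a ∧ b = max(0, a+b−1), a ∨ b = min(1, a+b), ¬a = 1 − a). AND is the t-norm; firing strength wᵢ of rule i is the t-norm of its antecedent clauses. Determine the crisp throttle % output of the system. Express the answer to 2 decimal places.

R1 (z=72.0): steady=0.91, downhill=0.26, on_target=0.18; AND[max(0, a+b−1)] → w = 0.00
R2 (z=40.0): downhill=0.26, ¬decelerating=1−0.39=0.61; AND[max(0, a+b−1)] → w = 0.00
R3 (z=25.0): over=0.40, uphill=0.39, steady=0.91; AND[max(0, a+b−1)] → w = 0.00
R4 (z=9.2): ¬downhill=1−0.26=0.74, steady=0.91; AND[max(0, a+b−1)] → w = 0.65
R5 (z=54.7): on_target=0.18, uphill=0.39; AND[max(0, a+b−1)] → w = 0.00
Weighted average = (0.00·72.0 + 0.00·40.0 + 0.00·25.0 + 0.65·9.2 + 0.00·54.7) / (0.00 + 0.00 + 0.00 + 0.65 + 0.00)
  = 5.9800 / 0.6500 = 9.20

9.20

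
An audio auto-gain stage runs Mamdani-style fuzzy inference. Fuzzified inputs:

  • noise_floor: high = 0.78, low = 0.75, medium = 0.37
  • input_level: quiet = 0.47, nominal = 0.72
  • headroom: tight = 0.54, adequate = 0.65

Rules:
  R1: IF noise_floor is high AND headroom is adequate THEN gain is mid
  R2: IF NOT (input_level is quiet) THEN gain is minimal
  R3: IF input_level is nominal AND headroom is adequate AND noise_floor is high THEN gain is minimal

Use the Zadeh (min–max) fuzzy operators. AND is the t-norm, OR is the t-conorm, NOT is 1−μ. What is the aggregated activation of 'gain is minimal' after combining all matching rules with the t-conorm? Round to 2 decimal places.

0.65

R1: high=0.78, adequate=0.65; AND[min(a, b)] → w = 0.65
R2: ¬quiet=1−0.47=0.53 → w = 0.53
R3: nominal=0.72, adequate=0.65, high=0.78; AND[min(a, b)] → w = 0.65
Rules with consequent 'minimal': {R2, R3} → strengths 0.53, 0.65
Aggregate via t-conorm [max(a, b)]: 0.65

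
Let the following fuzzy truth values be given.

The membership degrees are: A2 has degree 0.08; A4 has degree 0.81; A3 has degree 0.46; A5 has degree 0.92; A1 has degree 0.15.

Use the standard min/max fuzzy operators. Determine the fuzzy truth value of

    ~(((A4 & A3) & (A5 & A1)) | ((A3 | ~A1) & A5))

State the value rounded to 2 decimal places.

0.15

A4 & A3 = min(a, b) on (0.81, 0.46) = 0.46
A5 & A1 = min(a, b) on (0.92, 0.15) = 0.15
(A4 & A3) & (A5 & A1) = min(a, b) on (0.46, 0.15) = 0.15
~A1 = 1 − 0.15 = 0.85
A3 | ~A1 = max(a, b) on (0.46, 0.85) = 0.85
(A3 | ~A1) & A5 = min(a, b) on (0.85, 0.92) = 0.85
((A4 & A3) & (A5 & A1)) | ((A3 | ~A1) & A5) = max(a, b) on (0.15, 0.85) = 0.85
~(((A4 & A3) & (A5 & A1)) | ((A3 | ~A1) & A5)) = 1 − 0.85 = 0.15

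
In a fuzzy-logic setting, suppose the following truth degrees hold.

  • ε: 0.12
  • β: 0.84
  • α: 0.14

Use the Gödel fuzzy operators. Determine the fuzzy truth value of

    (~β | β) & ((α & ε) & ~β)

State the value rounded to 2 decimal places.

0.12

~β = 1 − 0.84 = 0.16
~β | β = max(a, b) on (0.16, 0.84) = 0.84
α & ε = min(a, b) on (0.14, 0.12) = 0.12
~β = 1 − 0.84 = 0.16
(α & ε) & ~β = min(a, b) on (0.12, 0.16) = 0.12
(~β | β) & ((α & ε) & ~β) = min(a, b) on (0.84, 0.12) = 0.12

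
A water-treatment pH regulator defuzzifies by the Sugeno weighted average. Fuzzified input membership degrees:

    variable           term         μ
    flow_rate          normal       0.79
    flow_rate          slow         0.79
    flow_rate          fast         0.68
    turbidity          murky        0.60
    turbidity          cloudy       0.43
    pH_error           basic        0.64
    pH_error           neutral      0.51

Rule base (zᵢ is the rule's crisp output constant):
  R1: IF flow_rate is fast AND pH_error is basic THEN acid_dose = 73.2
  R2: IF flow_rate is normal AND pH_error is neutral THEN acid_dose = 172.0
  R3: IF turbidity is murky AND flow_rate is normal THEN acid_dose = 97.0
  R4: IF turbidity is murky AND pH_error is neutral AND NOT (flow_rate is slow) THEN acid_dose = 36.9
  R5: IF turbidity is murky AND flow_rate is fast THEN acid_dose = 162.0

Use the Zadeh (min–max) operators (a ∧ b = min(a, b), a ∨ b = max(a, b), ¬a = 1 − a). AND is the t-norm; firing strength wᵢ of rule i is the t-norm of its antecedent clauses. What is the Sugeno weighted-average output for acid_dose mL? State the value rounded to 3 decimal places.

116.296

R1 (z=73.2): fast=0.68, basic=0.64; AND[min(a, b)] → w = 0.64
R2 (z=172.0): normal=0.79, neutral=0.51; AND[min(a, b)] → w = 0.51
R3 (z=97.0): murky=0.60, normal=0.79; AND[min(a, b)] → w = 0.60
R4 (z=36.9): murky=0.60, neutral=0.51, ¬slow=1−0.79=0.21; AND[min(a, b)] → w = 0.21
R5 (z=162.0): murky=0.60, fast=0.68; AND[min(a, b)] → w = 0.60
Weighted average = (0.64·73.2 + 0.51·172.0 + 0.60·97.0 + 0.21·36.9 + 0.60·162.0) / (0.64 + 0.51 + 0.60 + 0.21 + 0.60)
  = 297.7170 / 2.5600 = 116.296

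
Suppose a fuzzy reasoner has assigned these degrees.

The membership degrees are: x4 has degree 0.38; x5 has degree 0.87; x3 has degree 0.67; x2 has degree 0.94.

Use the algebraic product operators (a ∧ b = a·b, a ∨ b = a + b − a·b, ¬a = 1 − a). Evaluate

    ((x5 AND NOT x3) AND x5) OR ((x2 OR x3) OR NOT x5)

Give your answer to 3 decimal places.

0.987

NOT x3 = 1 − 0.6700 = 0.3300
x5 AND NOT x3 = a·b on (0.8700, 0.3300) = 0.2871
(x5 AND NOT x3) AND x5 = a·b on (0.2871, 0.8700) = 0.2498
x2 OR x3 = a + b − a·b on (0.9400, 0.6700) = 0.9802
NOT x5 = 1 − 0.8700 = 0.1300
(x2 OR x3) OR NOT x5 = a + b − a·b on (0.9802, 0.1300) = 0.9828
((x5 AND NOT x3) AND x5) OR ((x2 OR x3) OR NOT x5) = a + b − a·b on (0.2498, 0.9828) = 0.9871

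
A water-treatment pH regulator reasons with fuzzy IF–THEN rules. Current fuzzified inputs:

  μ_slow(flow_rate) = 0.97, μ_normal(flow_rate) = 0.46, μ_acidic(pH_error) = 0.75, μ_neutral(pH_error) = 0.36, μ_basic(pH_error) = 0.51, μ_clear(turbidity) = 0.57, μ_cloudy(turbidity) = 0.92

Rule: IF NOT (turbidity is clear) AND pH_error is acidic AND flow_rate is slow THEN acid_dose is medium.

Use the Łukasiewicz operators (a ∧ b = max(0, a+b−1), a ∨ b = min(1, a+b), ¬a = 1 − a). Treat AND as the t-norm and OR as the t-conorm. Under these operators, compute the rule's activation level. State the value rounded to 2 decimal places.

firing strength: ¬clear=1−0.57=0.43, acidic=0.75, slow=0.97; AND[max(0, a+b−1)] → w = 0.15

0.15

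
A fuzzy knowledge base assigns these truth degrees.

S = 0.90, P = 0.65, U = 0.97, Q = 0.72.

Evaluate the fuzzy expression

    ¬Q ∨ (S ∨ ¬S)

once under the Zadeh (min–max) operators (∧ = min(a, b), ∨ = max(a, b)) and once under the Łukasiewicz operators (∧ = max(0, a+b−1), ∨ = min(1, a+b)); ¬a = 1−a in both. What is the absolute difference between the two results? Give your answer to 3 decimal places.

Under Zadeh (min–max):
  ¬Q = 1 − 0.72 = 0.28
  ¬S = 1 − 0.90 = 0.10
  S ∨ ¬S = max(a, b) on (0.90, 0.10) = 0.90
  ¬Q ∨ (S ∨ ¬S) = max(a, b) on (0.28, 0.90) = 0.90
  → value = 0.9000
Under Łukasiewicz:
  ¬Q = 1 − 0.72 = 0.28
  ¬S = 1 − 0.90 = 0.10
  S ∨ ¬S = min(1, a+b) on (0.90, 0.10) = 1.00
  ¬Q ∨ (S ∨ ¬S) = min(1, a+b) on (0.28, 1.00) = 1.00
  → value = 1.0000
|0.9000 − 1.0000| = 0.100

0.100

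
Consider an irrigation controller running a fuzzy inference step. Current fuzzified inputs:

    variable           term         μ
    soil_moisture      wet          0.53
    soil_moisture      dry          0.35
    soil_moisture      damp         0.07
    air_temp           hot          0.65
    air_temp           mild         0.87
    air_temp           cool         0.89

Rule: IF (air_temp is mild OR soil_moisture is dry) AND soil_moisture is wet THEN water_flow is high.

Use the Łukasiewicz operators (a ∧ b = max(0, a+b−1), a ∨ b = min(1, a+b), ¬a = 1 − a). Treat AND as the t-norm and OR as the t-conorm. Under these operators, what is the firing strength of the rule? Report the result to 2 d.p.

0.53

firing strength: (mild=0.87 OR dry=0.35) = 1.00; AND[max(0, a+b−1)] with wet=0.53 → w = 0.53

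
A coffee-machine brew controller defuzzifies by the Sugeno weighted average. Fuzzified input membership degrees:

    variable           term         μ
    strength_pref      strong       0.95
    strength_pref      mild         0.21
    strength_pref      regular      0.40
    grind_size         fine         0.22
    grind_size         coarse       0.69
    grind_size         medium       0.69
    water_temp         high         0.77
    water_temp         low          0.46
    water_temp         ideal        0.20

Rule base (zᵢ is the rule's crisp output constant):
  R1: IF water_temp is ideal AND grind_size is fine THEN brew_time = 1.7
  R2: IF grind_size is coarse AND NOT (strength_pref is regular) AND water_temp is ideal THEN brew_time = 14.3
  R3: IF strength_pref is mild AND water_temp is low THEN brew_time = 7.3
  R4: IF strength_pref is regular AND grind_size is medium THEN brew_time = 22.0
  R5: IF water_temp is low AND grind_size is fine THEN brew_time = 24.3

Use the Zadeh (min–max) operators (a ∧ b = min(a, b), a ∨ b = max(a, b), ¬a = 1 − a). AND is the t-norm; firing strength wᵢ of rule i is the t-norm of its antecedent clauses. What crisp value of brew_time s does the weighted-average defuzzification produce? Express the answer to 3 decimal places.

15.349

R1 (z=1.7): ideal=0.20, fine=0.22; AND[min(a, b)] → w = 0.20
R2 (z=14.3): coarse=0.69, ¬regular=1−0.40=0.60, ideal=0.20; AND[min(a, b)] → w = 0.20
R3 (z=7.3): mild=0.21, low=0.46; AND[min(a, b)] → w = 0.21
R4 (z=22.0): regular=0.40, medium=0.69; AND[min(a, b)] → w = 0.40
R5 (z=24.3): low=0.46, fine=0.22; AND[min(a, b)] → w = 0.22
Weighted average = (0.20·1.7 + 0.20·14.3 + 0.21·7.3 + 0.40·22.0 + 0.22·24.3) / (0.20 + 0.20 + 0.21 + 0.40 + 0.22)
  = 18.8790 / 1.2300 = 15.349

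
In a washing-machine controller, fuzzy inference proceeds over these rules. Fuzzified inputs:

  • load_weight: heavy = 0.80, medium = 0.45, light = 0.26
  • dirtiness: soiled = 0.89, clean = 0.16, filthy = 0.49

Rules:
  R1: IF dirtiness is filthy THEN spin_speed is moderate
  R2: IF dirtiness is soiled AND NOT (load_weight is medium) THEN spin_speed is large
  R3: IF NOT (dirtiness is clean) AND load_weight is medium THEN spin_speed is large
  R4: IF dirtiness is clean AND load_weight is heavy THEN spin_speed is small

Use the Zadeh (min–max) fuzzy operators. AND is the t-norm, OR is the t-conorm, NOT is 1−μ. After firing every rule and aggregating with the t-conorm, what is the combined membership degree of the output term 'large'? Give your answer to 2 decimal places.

R1: filthy=0.49 → w = 0.49
R2: soiled=0.89, ¬medium=1−0.45=0.55; AND[min(a, b)] → w = 0.55
R3: ¬clean=1−0.16=0.84, medium=0.45; AND[min(a, b)] → w = 0.45
R4: clean=0.16, heavy=0.80; AND[min(a, b)] → w = 0.16
Rules with consequent 'large': {R2, R3} → strengths 0.55, 0.45
Aggregate via t-conorm [max(a, b)]: 0.55

0.55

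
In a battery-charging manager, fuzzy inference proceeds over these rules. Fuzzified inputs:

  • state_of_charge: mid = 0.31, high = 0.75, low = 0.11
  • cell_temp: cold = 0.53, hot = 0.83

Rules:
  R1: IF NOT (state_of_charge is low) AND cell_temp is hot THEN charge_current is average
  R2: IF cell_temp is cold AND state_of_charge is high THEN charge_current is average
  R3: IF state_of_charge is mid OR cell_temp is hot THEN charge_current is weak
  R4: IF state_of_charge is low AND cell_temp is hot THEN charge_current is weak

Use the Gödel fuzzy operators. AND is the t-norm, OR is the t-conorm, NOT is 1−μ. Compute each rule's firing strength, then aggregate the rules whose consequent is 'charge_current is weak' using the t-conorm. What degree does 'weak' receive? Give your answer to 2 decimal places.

R1: ¬low=1−0.11=0.89, hot=0.83; AND[min(a, b)] → w = 0.83
R2: cold=0.53, high=0.75; AND[min(a, b)] → w = 0.53
R3: mid=0.31, hot=0.83; OR[max(a, b)] → w = 0.83
R4: low=0.11, hot=0.83; AND[min(a, b)] → w = 0.11
Rules with consequent 'weak': {R3, R4} → strengths 0.83, 0.11
Aggregate via t-conorm [max(a, b)]: 0.83

0.83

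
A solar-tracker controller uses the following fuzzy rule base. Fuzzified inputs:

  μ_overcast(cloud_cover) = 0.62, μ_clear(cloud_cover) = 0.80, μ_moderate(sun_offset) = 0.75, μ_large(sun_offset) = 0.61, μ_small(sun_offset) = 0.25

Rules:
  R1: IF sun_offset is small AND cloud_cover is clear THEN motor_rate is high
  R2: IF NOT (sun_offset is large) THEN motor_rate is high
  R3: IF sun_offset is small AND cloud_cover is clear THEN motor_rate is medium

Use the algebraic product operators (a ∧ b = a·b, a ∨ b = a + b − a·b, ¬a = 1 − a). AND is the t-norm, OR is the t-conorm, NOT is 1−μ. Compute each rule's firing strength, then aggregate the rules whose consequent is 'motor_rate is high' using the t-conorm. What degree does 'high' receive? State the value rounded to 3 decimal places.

0.512

R1: small=0.25, clear=0.80; AND[a·b] → w = 0.2000
R2: ¬large=1−0.61=0.39 → w = 0.3900
R3: small=0.25, clear=0.80; AND[a·b] → w = 0.2000
Rules with consequent 'high': {R1, R2} → strengths 0.2000, 0.3900
Aggregate via t-conorm [a + b − a·b]: 0.5120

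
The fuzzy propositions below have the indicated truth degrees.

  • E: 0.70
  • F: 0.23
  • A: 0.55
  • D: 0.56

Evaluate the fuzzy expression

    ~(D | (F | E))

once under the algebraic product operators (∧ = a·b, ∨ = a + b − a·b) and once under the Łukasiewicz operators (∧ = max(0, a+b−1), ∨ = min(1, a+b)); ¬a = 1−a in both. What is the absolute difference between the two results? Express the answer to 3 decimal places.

Under algebraic product:
  F | E = a + b − a·b on (0.2300, 0.7000) = 0.7690
  D | (F | E) = a + b − a·b on (0.5600, 0.7690) = 0.8984
  ~(D | (F | E)) = 1 − 0.8984 = 0.1016
  → value = 0.1016
Under Łukasiewicz:
  F | E = min(1, a+b) on (0.23, 0.70) = 0.93
  D | (F | E) = min(1, a+b) on (0.56, 0.93) = 1.00
  ~(D | (F | E)) = 1 − 1.00 = 0.00
  → value = 0.0000
|0.1016 − 0.0000| = 0.102

0.102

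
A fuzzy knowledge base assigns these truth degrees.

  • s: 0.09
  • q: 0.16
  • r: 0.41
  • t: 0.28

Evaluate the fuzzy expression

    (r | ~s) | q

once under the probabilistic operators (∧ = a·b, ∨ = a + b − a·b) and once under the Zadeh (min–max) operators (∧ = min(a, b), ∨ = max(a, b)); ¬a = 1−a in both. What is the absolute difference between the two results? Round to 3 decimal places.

Under probabilistic:
  ~s = 1 − 0.0900 = 0.9100
  r | ~s = a + b − a·b on (0.4100, 0.9100) = 0.9469
  (r | ~s) | q = a + b − a·b on (0.9469, 0.1600) = 0.9554
  → value = 0.9554
Under Zadeh (min–max):
  ~s = 1 − 0.09 = 0.91
  r | ~s = max(a, b) on (0.41, 0.91) = 0.91
  (r | ~s) | q = max(a, b) on (0.91, 0.16) = 0.91
  → value = 0.9100
|0.9554 − 0.9100| = 0.045

0.045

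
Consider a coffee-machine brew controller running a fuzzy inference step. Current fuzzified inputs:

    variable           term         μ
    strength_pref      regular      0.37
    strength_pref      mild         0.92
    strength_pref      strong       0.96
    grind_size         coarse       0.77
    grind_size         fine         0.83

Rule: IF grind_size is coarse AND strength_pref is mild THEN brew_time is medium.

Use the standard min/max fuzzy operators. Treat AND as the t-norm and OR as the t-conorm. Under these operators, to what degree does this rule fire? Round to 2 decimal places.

firing strength: coarse=0.77, mild=0.92; AND[min(a, b)] → w = 0.77

0.77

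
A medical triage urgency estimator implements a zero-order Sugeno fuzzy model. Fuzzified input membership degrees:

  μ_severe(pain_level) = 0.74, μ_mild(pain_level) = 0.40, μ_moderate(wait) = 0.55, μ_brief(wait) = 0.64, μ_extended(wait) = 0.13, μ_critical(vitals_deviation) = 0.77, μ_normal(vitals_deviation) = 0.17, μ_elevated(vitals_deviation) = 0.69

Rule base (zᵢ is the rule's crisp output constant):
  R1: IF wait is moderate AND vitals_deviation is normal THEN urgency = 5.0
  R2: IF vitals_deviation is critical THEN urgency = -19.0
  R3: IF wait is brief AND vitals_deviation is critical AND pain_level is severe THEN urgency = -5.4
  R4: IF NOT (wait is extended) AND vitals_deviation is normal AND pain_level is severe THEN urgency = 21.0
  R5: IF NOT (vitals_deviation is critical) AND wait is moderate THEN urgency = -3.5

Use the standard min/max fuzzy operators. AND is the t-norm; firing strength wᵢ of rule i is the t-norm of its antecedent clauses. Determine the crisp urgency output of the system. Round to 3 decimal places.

-7.309

R1 (z=5.0): moderate=0.55, normal=0.17; AND[min(a, b)] → w = 0.17
R2 (z=-19.0): critical=0.77 → w = 0.77
R3 (z=-5.4): brief=0.64, critical=0.77, severe=0.74; AND[min(a, b)] → w = 0.64
R4 (z=21.0): ¬extended=1−0.13=0.87, normal=0.17, severe=0.74; AND[min(a, b)] → w = 0.17
R5 (z=-3.5): ¬critical=1−0.77=0.23, moderate=0.55; AND[min(a, b)] → w = 0.23
Weighted average = (0.17·5.0 + 0.77·-19.0 + 0.64·-5.4 + 0.17·21.0 + 0.23·-3.5) / (0.17 + 0.77 + 0.64 + 0.17 + 0.23)
  = -14.4710 / 1.9800 = -7.309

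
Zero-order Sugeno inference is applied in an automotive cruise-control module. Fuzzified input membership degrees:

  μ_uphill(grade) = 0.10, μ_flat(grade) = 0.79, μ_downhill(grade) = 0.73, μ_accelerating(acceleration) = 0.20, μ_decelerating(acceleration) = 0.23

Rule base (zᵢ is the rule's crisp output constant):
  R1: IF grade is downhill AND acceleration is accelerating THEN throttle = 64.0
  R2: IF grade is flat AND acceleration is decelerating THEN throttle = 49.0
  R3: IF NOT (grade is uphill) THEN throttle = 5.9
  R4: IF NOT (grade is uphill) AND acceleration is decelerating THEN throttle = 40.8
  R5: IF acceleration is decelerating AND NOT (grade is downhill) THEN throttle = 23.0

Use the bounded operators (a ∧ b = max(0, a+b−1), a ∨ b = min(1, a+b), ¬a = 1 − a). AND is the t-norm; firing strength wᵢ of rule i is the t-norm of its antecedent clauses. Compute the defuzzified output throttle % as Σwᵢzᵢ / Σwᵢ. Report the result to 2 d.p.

11.04

R1 (z=64.0): downhill=0.73, accelerating=0.20; AND[max(0, a+b−1)] → w = 0.00
R2 (z=49.0): flat=0.79, decelerating=0.23; AND[max(0, a+b−1)] → w = 0.02
R3 (z=5.9): ¬uphill=1−0.10=0.90 → w = 0.90
R4 (z=40.8): ¬uphill=1−0.10=0.90, decelerating=0.23; AND[max(0, a+b−1)] → w = 0.13
R5 (z=23.0): decelerating=0.23, ¬downhill=1−0.73=0.27; AND[max(0, a+b−1)] → w = 0.00
Weighted average = (0.00·64.0 + 0.02·49.0 + 0.90·5.9 + 0.13·40.8 + 0.00·23.0) / (0.00 + 0.02 + 0.90 + 0.13 + 0.00)
  = 11.5940 / 1.0500 = 11.04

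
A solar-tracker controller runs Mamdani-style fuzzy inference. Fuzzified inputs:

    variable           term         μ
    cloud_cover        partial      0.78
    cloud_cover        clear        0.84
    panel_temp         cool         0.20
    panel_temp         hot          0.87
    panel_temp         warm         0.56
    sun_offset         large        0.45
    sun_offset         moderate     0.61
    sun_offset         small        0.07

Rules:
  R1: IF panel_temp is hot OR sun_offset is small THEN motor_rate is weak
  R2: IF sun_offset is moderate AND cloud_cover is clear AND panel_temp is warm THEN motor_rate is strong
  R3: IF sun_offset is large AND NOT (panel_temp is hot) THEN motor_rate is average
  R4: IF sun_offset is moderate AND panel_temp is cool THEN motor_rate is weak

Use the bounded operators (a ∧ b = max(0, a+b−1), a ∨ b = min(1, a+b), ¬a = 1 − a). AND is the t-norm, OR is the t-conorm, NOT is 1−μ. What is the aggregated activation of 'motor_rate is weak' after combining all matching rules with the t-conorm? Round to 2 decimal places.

0.94

R1: hot=0.87, small=0.07; OR[min(1, a+b)] → w = 0.94
R2: moderate=0.61, clear=0.84, warm=0.56; AND[max(0, a+b−1)] → w = 0.01
R3: large=0.45, ¬hot=1−0.87=0.13; AND[max(0, a+b−1)] → w = 0.00
R4: moderate=0.61, cool=0.20; AND[max(0, a+b−1)] → w = 0.00
Rules with consequent 'weak': {R1, R4} → strengths 0.94, 0.00
Aggregate via t-conorm [min(1, a+b)]: 0.94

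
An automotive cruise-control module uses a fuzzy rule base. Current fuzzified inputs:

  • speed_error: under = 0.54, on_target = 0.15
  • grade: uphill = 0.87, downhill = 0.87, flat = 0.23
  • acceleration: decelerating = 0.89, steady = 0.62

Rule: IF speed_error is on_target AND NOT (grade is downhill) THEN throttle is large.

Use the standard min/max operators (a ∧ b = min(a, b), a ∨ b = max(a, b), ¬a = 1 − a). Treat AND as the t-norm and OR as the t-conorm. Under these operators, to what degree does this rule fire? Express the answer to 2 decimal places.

firing strength: on_target=0.15, ¬downhill=1−0.87=0.13; AND[min(a, b)] → w = 0.13

0.13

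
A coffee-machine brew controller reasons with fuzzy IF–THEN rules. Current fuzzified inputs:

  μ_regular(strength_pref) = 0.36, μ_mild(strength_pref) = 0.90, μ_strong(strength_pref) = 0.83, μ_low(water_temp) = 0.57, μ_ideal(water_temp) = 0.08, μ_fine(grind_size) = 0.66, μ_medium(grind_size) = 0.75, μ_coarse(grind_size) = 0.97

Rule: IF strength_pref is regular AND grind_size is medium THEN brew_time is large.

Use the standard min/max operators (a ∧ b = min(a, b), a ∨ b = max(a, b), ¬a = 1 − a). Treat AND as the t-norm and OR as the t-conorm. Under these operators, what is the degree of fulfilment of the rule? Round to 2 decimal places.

0.36

firing strength: regular=0.36, medium=0.75; AND[min(a, b)] → w = 0.36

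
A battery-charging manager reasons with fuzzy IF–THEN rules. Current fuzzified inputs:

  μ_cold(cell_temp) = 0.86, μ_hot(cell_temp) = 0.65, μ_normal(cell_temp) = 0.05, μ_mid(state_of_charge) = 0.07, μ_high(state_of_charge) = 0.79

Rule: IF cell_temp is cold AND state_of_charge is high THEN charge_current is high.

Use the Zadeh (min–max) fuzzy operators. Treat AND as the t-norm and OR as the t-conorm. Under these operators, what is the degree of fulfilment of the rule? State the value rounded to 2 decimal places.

0.79

firing strength: cold=0.86, high=0.79; AND[min(a, b)] → w = 0.79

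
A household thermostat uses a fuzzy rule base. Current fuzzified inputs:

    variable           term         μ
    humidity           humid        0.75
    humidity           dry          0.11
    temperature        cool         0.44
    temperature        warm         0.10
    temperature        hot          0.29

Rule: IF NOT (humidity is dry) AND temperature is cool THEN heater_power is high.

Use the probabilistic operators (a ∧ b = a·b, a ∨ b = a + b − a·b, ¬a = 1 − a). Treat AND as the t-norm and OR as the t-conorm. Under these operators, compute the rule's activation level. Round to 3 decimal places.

0.392

firing strength: ¬dry=1−0.11=0.89, cool=0.44; AND[a·b] → w = 0.3916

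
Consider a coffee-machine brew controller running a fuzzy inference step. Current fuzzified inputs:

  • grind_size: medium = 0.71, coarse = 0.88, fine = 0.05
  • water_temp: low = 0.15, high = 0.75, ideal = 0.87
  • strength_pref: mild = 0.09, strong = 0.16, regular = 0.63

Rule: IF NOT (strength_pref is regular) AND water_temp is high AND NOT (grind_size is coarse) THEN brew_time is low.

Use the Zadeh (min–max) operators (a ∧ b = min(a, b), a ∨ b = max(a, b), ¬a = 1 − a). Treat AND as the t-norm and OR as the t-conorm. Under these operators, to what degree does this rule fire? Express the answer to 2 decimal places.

0.12

firing strength: ¬regular=1−0.63=0.37, high=0.75, ¬coarse=1−0.88=0.12; AND[min(a, b)] → w = 0.12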